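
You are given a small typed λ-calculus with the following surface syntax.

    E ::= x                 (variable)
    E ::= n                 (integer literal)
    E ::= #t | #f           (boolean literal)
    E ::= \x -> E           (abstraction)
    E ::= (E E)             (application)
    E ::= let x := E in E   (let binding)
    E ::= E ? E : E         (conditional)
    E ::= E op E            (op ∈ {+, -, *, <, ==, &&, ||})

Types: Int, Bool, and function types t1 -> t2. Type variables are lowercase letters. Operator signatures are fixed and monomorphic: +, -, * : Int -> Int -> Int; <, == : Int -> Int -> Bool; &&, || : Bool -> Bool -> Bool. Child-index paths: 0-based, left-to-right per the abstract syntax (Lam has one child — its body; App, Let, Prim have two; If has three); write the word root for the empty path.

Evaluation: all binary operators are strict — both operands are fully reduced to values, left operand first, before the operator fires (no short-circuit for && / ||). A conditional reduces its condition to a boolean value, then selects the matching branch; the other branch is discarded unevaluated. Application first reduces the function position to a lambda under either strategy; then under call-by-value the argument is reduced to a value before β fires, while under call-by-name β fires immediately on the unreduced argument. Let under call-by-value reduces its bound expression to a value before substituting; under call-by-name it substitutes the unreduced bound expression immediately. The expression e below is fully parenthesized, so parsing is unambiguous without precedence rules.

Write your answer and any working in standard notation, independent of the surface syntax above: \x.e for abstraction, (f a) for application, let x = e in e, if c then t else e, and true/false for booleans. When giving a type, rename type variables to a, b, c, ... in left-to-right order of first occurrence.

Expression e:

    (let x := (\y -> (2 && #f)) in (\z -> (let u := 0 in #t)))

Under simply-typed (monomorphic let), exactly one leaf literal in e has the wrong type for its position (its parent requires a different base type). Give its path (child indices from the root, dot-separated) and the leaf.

Working:
  unify Int ~ Bool
  FAIL: mismatch Int ~ Bool

Answer: 0.0.0 : 2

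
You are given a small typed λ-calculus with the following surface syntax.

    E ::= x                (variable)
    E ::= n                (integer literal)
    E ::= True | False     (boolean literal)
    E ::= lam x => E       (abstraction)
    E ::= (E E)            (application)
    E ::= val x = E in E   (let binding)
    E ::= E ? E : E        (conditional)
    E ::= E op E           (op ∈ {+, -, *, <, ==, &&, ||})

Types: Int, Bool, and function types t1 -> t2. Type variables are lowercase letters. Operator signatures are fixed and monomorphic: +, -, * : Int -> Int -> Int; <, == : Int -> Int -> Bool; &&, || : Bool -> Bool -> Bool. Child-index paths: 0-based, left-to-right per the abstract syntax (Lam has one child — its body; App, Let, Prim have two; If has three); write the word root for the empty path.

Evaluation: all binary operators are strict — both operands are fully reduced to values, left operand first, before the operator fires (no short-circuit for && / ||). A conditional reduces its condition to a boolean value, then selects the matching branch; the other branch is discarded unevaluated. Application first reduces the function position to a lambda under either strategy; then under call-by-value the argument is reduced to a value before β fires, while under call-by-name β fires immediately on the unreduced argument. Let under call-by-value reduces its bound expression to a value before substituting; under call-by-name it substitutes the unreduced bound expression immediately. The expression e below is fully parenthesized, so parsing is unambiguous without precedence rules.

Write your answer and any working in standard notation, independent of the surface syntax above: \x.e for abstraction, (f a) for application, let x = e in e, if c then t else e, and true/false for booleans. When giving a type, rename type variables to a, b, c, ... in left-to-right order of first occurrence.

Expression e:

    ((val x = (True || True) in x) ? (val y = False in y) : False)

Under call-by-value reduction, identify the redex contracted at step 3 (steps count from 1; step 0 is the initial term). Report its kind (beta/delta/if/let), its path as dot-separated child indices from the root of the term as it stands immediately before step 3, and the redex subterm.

Trace:
step 0: (if (let x = (true || true) in x) then (let y = false in y) else false)
step 1: [delta@0.0] (if (let x = true in x) then (let y = false in y) else false)
step 2: [let@0] (if true then (let y = false in y) else false)
step 3: [if@root] (let y = false in y)

Answer: if at root : (if true then (let y = false in y) else false)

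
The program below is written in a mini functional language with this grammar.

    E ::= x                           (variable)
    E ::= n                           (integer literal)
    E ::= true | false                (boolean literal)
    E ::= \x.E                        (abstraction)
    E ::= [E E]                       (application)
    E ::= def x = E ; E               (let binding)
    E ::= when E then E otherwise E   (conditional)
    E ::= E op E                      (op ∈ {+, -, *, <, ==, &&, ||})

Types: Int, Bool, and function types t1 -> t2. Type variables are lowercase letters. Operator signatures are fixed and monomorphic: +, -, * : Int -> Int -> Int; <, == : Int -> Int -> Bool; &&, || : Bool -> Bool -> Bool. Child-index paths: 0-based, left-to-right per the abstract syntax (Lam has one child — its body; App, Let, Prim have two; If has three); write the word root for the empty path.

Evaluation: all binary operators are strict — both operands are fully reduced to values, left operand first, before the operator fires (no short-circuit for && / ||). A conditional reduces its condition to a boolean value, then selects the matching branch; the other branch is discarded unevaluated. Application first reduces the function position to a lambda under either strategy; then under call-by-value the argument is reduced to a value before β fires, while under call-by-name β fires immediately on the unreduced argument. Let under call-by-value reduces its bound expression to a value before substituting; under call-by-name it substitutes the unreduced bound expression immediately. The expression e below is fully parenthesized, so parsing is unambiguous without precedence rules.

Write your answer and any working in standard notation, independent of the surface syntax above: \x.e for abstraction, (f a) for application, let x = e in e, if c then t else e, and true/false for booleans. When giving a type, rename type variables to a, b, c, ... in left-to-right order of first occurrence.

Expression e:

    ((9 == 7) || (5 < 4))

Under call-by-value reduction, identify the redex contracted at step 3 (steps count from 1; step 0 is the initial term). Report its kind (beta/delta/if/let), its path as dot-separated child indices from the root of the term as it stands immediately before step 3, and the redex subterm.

Answer: delta at root : (false || false)

Derivation:
step 0: ((9 == 7) || (5 < 4))
step 1: [delta@0] (false || (5 < 4))
step 2: [delta@1] (false || false)
step 3: [delta@root] false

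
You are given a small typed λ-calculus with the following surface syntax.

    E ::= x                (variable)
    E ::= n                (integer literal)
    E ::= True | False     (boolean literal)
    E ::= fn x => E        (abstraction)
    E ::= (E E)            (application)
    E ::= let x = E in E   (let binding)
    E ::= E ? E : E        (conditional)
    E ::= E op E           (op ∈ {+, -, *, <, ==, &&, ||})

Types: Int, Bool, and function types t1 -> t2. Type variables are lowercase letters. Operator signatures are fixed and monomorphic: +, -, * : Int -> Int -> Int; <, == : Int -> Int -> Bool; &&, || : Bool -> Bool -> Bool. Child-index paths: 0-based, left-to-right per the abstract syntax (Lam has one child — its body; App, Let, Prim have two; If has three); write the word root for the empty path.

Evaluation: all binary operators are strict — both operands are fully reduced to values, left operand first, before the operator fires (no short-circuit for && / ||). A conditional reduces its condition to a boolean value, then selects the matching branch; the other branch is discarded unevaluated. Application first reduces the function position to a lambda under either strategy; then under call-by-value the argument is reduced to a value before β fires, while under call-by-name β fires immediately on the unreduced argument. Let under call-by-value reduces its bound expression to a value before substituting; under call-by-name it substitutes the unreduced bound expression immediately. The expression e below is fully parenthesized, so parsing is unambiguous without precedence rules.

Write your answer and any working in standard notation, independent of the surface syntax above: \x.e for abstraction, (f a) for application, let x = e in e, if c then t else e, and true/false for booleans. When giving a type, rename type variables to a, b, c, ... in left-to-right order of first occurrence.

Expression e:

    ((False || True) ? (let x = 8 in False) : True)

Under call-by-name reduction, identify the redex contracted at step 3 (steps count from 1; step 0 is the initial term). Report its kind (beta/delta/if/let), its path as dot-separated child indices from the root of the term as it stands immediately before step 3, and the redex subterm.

Derivation:
step 0: (if (false || true) then (let x = 8 in false) else true)
step 1: [delta@0] (if true then (let x = 8 in false) else true)
step 2: [if@root] (let x = 8 in false)
step 3: [let@root] false

Answer: let at root : (let x = 8 in false)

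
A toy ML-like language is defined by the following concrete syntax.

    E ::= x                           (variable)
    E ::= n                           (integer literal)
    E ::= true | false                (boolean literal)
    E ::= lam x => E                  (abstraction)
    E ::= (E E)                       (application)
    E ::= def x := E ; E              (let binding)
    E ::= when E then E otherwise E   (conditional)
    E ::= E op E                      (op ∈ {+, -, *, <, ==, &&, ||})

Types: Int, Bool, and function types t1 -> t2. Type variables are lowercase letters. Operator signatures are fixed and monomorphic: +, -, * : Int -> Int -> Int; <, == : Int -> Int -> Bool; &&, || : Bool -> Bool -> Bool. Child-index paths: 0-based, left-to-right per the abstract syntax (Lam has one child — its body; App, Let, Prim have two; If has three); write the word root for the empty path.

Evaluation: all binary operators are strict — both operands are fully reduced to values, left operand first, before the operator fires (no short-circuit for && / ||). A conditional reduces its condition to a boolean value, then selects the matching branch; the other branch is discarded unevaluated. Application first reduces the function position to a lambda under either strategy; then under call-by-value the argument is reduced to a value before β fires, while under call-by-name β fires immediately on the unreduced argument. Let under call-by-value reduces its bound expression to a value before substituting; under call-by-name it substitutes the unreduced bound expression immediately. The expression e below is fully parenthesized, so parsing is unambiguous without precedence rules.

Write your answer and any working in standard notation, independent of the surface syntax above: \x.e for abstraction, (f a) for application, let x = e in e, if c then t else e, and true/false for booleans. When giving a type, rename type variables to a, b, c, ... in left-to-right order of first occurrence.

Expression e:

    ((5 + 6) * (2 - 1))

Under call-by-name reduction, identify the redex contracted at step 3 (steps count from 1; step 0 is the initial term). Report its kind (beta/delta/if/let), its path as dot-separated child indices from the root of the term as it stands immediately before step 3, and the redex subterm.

Answer: delta at root : (11 * 1)

Trace:
step 0: ((5 + 6) * (2 - 1))
step 1: [delta@0] (11 * (2 - 1))
step 2: [delta@1] (11 * 1)
step 3: [delta@root] 11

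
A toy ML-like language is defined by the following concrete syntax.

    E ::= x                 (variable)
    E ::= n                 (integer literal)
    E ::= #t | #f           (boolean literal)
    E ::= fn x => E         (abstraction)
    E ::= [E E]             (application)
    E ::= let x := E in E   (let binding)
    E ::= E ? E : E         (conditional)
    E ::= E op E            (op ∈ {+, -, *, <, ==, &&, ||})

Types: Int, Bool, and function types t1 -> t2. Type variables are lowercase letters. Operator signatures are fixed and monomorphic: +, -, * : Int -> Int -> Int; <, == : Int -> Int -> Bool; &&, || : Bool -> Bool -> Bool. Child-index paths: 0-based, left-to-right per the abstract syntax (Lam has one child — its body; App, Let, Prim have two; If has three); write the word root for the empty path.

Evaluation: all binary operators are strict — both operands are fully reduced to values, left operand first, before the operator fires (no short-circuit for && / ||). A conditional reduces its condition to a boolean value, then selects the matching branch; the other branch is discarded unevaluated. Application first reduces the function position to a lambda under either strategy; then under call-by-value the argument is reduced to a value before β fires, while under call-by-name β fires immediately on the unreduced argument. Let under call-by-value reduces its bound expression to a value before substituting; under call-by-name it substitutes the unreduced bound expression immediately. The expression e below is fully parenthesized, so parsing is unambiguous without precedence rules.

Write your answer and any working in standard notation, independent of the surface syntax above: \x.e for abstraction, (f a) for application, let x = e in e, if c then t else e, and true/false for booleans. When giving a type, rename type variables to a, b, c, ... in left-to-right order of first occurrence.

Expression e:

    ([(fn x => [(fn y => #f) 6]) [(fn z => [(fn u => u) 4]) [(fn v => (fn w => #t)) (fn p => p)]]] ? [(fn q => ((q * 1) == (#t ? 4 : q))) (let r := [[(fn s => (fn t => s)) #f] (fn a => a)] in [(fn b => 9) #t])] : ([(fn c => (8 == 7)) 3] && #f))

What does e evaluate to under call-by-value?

Answer: false

Derivation:
step 0: (if ((\x.((\y.false) 6)) ((\z.((\u.u) 4)) ((\v.(\w.true)) (\p.p)))) then ((\q.((q * 1) == (if true then 4 else q))) (let r = (((\s.(\t.s)) false) (\a.a)) in ((\b.9) true))) else (((\c.(8 == 7)) 3) && false))
step 1: [beta@0.1.1] (if ((\x.((\y.false) 6)) ((\z.((\u.u) 4)) (\w.true))) then ((\q.((q * 1) == (if true then 4 else q))) (let r = (((\s.(\t.s)) false) (\a.a)) in ((\b.9) true))) else (((\c.(8 == 7)) 3) && false))
step 2: [beta@0.1] (if ((\x.((\y.false) 6)) ((\u.u) 4)) then ((\q.((q * 1) == (if true then 4 else q))) (let r = (((\s.(\t.s)) false) (\a.a)) in ((\b.9) true))) else (((\c.(8 == 7)) 3) && false))
step 3: [beta@0.1] (if ((\x.((\y.false) 6)) 4) then ((\q.((q * 1) == (if true then 4 else q))) (let r = (((\s.(\t.s)) false) (\a.a)) in ((\b.9) true))) else (((\c.(8 == 7)) 3) && false))
step 4: [beta@0] (if ((\y.false) 6) then ((\q.((q * 1) == (if true then 4 else q))) (let r = (((\s.(\t.s)) false) (\a.a)) in ((\b.9) true))) else (((\c.(8 == 7)) 3) && false))
step 5: [beta@0] (if false then ((\q.((q * 1) == (if true then 4 else q))) (let r = (((\s.(\t.s)) false) (\a.a)) in ((\b.9) true))) else (((\c.(8 == 7)) 3) && false))
step 6: [if@root] (((\c.(8 == 7)) 3) && false)
step 7: [beta@0] ((8 == 7) && false)
step 8: [delta@0] (false && false)
step 9: [delta@root] false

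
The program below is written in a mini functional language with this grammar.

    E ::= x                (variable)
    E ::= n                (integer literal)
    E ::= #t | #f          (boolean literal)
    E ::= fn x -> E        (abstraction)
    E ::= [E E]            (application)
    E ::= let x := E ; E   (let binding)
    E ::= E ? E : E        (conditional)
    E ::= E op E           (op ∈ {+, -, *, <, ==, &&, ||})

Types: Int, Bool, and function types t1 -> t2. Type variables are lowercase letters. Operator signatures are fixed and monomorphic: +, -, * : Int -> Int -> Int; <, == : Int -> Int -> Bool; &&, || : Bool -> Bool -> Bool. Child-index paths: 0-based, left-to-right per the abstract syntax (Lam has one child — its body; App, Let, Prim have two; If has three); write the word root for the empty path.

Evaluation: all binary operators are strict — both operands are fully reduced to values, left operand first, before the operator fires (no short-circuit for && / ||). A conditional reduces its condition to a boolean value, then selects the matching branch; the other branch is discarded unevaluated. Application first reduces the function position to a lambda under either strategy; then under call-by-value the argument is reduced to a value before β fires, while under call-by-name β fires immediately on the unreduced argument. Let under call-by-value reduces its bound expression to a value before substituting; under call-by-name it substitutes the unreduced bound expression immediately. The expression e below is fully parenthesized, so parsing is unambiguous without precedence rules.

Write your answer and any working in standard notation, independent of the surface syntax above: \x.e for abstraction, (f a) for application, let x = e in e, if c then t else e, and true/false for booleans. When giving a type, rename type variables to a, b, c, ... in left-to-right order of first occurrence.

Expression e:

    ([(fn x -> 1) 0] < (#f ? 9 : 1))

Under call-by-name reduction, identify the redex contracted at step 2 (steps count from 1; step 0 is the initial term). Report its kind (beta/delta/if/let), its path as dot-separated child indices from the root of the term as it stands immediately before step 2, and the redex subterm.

Working:
step 0: (((\x.1) 0) < (if false then 9 else 1))
step 1: [beta@0] (1 < (if false then 9 else 1))
step 2: [if@1] (1 < 1)

Answer: if at 1 : (if false then 9 else 1)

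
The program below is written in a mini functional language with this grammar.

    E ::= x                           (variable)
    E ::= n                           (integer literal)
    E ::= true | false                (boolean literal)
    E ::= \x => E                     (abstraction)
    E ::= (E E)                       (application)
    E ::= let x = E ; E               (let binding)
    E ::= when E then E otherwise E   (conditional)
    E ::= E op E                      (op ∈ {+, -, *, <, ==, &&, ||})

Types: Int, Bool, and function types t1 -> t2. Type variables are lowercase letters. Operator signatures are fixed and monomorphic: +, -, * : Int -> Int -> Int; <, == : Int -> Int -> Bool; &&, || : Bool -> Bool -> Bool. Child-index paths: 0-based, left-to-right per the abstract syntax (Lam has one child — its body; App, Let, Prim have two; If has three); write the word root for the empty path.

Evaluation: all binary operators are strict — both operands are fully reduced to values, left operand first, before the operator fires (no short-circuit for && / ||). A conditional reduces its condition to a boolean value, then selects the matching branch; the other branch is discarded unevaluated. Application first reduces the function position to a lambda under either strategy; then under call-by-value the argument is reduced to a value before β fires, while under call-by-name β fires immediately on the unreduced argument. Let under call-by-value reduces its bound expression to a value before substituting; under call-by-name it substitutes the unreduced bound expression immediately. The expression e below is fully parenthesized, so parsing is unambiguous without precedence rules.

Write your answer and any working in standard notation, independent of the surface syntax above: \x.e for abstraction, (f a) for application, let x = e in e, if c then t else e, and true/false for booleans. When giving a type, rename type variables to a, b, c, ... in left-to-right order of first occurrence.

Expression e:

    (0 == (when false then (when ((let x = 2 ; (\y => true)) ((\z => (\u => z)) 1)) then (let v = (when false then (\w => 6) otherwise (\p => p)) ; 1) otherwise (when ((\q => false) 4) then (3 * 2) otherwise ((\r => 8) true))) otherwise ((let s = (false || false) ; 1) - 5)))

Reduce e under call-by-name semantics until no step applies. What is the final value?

Answer: false

Trace:
step 0: (0 == (if false then (if ((let x = 2 in (\y.true)) ((\z.(\u.z)) 1)) then (let v = (if false then (\w.6) else (\p.p)) in 1) else (if ((\q.false) 4) then (3 * 2) else ((\r.8) true))) else ((let s = (false || false) in 1) - 5)))
step 1: [if@1] (0 == ((let s = (false || false) in 1) - 5))
step 2: [let@1.0] (0 == (1 - 5))
step 3: [delta@1] (0 == -4)
step 4: [delta@root] false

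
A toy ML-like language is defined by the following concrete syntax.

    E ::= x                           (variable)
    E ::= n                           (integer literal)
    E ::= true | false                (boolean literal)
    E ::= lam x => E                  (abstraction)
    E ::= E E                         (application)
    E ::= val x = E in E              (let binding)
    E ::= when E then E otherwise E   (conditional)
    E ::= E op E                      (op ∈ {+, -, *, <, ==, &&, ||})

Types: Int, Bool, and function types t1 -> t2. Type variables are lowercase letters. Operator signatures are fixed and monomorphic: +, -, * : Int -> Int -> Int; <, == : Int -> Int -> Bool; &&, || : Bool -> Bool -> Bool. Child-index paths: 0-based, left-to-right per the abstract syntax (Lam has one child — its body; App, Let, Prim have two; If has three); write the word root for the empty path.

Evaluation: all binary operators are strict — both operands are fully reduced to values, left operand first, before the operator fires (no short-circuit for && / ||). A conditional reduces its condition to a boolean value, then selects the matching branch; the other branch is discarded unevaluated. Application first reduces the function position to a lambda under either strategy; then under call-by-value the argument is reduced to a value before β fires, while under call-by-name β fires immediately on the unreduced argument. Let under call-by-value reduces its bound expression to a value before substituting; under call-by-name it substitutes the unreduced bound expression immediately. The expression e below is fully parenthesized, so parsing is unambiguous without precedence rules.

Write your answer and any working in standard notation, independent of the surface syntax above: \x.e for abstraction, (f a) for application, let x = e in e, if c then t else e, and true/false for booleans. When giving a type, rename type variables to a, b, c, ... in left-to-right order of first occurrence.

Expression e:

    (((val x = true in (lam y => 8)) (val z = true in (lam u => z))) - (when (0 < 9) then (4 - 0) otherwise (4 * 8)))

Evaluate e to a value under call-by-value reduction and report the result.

Answer: 4

Trace:
step 0: (((let x = true in (\y.8)) (let z = true in (\u.z))) - (if (0 < 9) then (4 - 0) else (4 * 8)))
step 1: [let@0.0] (((\y.8) (let z = true in (\u.z))) - (if (0 < 9) then (4 - 0) else (4 * 8)))
step 2: [let@0.1] (((\y.8) (\u.true)) - (if (0 < 9) then (4 - 0) else (4 * 8)))
step 3: [beta@0] (8 - (if (0 < 9) then (4 - 0) else (4 * 8)))
step 4: [delta@1.0] (8 - (if true then (4 - 0) else (4 * 8)))
step 5: [if@1] (8 - (4 - 0))
step 6: [delta@1] (8 - 4)
step 7: [delta@root] 4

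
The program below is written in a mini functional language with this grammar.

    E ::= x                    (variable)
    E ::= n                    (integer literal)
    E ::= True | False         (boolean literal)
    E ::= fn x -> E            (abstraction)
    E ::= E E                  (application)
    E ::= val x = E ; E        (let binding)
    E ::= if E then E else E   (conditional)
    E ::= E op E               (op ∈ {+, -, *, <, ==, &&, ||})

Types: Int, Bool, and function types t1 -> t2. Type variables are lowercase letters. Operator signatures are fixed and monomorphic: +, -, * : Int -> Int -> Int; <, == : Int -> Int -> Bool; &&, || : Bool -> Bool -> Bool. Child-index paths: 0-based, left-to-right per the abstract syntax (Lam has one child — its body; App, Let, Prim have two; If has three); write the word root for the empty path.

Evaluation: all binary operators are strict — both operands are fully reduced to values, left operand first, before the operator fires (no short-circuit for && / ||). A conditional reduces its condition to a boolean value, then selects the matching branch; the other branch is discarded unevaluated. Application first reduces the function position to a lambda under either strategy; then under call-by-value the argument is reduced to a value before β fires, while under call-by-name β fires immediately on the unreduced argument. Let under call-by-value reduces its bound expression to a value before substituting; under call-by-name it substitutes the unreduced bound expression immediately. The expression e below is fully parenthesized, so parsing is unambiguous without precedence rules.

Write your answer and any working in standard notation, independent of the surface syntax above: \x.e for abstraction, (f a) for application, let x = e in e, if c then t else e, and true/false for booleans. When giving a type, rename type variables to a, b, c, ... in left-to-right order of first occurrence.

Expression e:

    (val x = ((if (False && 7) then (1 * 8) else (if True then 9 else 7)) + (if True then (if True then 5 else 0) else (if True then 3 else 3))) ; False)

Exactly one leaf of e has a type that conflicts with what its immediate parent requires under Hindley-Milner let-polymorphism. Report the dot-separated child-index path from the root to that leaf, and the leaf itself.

Trace:
  unify Bool ~ Bool
  unify Int ~ Bool
  FAIL: mismatch Int ~ Bool

Answer: 0.0.0.1 : 7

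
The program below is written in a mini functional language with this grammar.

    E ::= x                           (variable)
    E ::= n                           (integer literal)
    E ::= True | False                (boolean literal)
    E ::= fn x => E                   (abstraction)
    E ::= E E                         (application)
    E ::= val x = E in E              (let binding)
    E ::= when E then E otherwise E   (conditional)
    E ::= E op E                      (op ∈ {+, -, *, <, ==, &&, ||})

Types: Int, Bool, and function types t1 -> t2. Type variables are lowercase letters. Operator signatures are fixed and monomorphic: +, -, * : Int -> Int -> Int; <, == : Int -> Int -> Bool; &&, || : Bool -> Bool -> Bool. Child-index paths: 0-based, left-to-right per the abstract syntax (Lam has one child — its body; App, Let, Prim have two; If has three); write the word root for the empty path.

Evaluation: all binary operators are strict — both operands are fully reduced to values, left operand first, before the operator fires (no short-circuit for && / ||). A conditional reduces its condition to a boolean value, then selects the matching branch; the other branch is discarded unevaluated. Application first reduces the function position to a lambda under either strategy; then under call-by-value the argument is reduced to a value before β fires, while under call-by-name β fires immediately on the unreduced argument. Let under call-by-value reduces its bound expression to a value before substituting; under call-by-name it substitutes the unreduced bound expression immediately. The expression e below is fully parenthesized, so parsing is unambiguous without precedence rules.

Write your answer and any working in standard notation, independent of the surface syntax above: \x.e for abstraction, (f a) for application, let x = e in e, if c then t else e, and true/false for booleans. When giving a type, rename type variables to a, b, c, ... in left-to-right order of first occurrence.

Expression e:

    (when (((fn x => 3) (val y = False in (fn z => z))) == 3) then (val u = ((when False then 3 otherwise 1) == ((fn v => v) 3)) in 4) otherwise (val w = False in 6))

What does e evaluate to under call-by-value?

Answer: 4

Working:
step 0: (if (((\x.3) (let y = false in (\z.z))) == 3) then (let u = ((if false then 3 else 1) == ((\v.v) 3)) in 4) else (let w = false in 6))
step 1: [let@0.0.1] (if (((\x.3) (\z.z)) == 3) then (let u = ((if false then 3 else 1) == ((\v.v) 3)) in 4) else (let w = false in 6))
step 2: [beta@0.0] (if (3 == 3) then (let u = ((if false then 3 else 1) == ((\v.v) 3)) in 4) else (let w = false in 6))
step 3: [delta@0] (if true then (let u = ((if false then 3 else 1) == ((\v.v) 3)) in 4) else (let w = false in 6))
step 4: [if@root] (let u = ((if false then 3 else 1) == ((\v.v) 3)) in 4)
step 5: [if@0.0] (let u = (1 == ((\v.v) 3)) in 4)
step 6: [beta@0.1] (let u = (1 == 3) in 4)
step 7: [delta@0] (let u = false in 4)
step 8: [let@root] 4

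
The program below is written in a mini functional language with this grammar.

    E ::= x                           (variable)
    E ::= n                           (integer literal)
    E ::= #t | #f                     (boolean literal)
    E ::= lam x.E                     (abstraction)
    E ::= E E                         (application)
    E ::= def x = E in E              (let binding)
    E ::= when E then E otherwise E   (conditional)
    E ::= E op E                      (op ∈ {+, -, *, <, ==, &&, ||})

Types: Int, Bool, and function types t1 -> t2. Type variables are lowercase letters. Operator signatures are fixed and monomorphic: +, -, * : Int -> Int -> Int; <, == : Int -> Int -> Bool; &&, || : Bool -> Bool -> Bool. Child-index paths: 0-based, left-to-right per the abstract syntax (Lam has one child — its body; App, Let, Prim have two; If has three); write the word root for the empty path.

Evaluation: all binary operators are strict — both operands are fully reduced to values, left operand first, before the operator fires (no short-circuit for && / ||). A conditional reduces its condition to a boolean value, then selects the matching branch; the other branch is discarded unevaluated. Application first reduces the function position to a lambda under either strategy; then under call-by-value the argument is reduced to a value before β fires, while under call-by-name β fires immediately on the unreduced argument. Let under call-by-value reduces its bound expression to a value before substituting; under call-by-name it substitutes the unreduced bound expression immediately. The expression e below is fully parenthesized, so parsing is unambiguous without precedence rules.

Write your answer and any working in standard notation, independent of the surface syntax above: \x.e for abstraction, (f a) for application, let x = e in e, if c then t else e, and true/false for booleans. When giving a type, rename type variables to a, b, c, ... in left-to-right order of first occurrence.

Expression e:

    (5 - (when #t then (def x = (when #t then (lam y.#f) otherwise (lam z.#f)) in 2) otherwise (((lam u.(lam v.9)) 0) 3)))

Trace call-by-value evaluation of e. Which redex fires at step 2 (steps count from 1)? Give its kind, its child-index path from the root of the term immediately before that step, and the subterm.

Answer: if at 1.0 : (if true then (\y.false) else (\z.false))

Derivation:
step 0: (5 - (if true then (let x = (if true then (\y.false) else (\z.false)) in 2) else (((\u.(\v.9)) 0) 3)))
step 1: [if@1] (5 - (let x = (if true then (\y.false) else (\z.false)) in 2))
step 2: [if@1.0] (5 - (let x = (\y.false) in 2))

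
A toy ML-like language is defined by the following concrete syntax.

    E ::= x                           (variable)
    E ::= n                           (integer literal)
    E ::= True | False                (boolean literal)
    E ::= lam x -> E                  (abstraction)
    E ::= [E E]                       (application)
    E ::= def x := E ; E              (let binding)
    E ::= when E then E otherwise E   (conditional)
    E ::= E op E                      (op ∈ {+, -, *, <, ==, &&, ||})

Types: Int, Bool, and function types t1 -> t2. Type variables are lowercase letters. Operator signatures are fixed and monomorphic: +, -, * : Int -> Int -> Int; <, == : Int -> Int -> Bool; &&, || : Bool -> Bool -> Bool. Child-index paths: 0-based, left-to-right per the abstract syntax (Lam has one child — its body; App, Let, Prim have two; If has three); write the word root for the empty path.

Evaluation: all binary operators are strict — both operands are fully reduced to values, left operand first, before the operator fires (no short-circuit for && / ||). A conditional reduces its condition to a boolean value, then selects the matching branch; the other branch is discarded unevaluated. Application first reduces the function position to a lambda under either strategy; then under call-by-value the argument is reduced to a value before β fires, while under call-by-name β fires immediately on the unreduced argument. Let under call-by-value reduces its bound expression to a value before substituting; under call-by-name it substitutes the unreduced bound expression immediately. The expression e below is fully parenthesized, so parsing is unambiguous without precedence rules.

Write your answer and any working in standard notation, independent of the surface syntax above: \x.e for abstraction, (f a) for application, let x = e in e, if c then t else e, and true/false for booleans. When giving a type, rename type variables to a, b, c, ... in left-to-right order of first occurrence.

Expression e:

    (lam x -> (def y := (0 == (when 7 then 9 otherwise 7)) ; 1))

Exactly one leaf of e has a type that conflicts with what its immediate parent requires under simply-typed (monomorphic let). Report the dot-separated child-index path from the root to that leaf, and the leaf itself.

Working:
  unify Int ~ Int
  unify Int ~ Bool
  FAIL: mismatch Int ~ Bool

Answer: 0.0.1.0 : 7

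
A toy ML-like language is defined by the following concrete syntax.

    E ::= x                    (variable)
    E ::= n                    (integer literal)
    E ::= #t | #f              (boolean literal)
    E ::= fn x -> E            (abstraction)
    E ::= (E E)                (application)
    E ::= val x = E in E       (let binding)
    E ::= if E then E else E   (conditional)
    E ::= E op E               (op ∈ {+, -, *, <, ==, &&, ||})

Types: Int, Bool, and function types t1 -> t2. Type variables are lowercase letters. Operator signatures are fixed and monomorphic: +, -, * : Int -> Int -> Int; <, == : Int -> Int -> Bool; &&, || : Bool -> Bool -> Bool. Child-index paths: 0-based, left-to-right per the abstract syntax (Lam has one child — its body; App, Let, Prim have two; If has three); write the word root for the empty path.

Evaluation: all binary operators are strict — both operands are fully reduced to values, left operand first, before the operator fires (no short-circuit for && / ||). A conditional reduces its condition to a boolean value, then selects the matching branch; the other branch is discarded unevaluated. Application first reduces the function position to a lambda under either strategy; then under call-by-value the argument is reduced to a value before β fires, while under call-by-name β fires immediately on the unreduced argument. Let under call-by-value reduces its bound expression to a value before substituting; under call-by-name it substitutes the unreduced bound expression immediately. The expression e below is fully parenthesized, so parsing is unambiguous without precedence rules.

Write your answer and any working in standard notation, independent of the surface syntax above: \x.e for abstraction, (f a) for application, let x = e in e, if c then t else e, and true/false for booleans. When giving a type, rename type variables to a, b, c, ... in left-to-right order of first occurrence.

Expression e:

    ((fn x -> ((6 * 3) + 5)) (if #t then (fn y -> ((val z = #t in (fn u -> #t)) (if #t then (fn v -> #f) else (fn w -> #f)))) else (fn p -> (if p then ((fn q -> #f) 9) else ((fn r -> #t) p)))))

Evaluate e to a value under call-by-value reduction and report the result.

Answer: 23

Derivation:
step 0: ((\x.((6 * 3) + 5)) (if true then (\y.((let z = true in (\u.true)) (if true then (\v.false) else (\w.false)))) else (\p.(if p then ((\q.false) 9) else ((\r.true) p)))))
step 1: [if@1] ((\x.((6 * 3) + 5)) (\y.((let z = true in (\u.true)) (if true then (\v.false) else (\w.false)))))
step 2: [beta@root] ((6 * 3) + 5)
step 3: [delta@0] (18 + 5)
step 4: [delta@root] 23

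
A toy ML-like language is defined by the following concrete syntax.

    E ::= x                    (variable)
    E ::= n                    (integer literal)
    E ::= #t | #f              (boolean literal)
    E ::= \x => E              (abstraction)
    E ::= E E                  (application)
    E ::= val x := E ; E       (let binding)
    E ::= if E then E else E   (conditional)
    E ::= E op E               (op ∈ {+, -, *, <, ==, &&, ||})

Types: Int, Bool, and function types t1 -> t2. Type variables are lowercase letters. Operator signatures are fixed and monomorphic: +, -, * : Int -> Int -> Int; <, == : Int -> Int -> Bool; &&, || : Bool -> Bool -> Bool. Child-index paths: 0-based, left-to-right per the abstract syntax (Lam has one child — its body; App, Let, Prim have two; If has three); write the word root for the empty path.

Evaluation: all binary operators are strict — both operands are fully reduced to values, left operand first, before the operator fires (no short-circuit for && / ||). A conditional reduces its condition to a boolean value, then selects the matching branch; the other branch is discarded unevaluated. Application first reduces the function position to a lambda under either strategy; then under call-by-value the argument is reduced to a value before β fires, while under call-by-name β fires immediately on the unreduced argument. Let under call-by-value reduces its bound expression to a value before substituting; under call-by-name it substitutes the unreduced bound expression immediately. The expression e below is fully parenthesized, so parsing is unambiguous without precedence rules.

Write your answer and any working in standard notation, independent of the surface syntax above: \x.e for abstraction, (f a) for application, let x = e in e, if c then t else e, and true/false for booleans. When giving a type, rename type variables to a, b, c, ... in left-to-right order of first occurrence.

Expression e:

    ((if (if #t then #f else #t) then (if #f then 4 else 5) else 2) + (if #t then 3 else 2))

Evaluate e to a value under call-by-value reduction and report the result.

Trace:
step 0: ((if (if true then false else true) then (if false then 4 else 5) else 2) + (if true then 3 else 2))
step 1: [if@0.0] ((if false then (if false then 4 else 5) else 2) + (if true then 3 else 2))
step 2: [if@0] (2 + (if true then 3 else 2))
step 3: [if@1] (2 + 3)
step 4: [delta@root] 5

Answer: 5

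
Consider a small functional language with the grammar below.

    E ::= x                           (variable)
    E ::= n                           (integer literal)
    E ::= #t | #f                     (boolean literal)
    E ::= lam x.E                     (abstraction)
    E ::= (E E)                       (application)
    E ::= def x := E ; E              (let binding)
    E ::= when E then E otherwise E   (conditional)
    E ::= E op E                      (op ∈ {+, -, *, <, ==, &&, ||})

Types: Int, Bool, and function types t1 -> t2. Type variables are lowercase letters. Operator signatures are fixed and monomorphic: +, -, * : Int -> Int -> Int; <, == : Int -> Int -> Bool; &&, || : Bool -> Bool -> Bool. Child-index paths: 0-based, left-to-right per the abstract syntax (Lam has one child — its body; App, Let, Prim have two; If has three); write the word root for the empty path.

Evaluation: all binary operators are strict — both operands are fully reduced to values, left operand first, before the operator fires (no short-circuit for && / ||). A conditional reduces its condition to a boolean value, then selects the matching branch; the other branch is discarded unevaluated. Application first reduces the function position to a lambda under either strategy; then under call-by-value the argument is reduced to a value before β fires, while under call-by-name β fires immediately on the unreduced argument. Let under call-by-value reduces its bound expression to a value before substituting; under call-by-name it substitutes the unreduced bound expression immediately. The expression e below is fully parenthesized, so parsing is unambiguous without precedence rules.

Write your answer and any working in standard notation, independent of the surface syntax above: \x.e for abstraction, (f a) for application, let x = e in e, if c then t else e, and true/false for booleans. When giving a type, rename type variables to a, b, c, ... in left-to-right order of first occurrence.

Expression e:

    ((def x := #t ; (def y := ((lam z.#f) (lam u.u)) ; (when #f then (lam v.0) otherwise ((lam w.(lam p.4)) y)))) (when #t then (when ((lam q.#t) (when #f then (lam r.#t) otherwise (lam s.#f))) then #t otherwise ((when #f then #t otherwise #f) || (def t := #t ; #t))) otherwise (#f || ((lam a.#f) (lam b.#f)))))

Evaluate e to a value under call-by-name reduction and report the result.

Working:
step 0: ((let x = true in (let y = ((\z.false) (\u.u)) in (if false then (\v.0) else ((\w.(\p.4)) y)))) (if true then (if ((\q.true) (if false then (\r.true) else (\s.false))) then true else ((if false then true else false) || (let t = true in true))) else (false || ((\a.false) (\b.false)))))
step 1: [let@0] ((let y = ((\z.false) (\u.u)) in (if false then (\v.0) else ((\w.(\p.4)) y))) (if true then (if ((\q.true) (if false then (\r.true) else (\s.false))) then true else ((if false then true else false) || (let t = true in true))) else (false || ((\a.false) (\b.false)))))
step 2: [let@0] ((if false then (\v.0) else ((\w.(\p.4)) ((\z.false) (\u.u)))) (if true then (if ((\q.true) (if false then (\r.true) else (\s.false))) then true else ((if false then true else false) || (let t = true in true))) else (false || ((\a.false) (\b.false)))))
step 3: [if@0] (((\w.(\p.4)) ((\z.false) (\u.u))) (if true then (if ((\q.true) (if false then (\r.true) else (\s.false))) then true else ((if false then true else false) || (let t = true in true))) else (false || ((\a.false) (\b.false)))))
step 4: [beta@0] ((\p.4) (if true then (if ((\q.true) (if false then (\r.true) else (\s.false))) then true else ((if false then true else false) || (let t = true in true))) else (false || ((\a.false) (\b.false)))))
step 5: [beta@root] 4

Answer: 4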